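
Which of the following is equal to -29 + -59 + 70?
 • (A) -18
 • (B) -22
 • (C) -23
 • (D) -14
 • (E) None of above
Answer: A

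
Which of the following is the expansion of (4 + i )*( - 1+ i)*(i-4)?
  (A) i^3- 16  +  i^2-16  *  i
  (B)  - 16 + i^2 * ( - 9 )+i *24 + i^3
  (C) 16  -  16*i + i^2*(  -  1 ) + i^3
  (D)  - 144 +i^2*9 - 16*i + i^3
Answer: C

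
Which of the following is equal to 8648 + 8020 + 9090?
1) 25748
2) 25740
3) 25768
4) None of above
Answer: 4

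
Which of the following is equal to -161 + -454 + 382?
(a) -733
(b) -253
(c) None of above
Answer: c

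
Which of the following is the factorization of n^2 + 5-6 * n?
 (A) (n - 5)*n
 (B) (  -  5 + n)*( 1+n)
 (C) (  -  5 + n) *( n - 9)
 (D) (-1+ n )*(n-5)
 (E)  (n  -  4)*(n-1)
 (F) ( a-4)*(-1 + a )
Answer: D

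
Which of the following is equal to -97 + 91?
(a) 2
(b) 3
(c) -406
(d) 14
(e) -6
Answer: e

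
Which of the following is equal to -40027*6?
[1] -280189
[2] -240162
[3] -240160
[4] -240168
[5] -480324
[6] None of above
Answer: 2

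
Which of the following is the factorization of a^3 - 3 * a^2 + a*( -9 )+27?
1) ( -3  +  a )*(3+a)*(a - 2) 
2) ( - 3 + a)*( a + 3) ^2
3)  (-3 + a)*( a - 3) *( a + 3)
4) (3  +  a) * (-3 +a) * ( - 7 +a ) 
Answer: 3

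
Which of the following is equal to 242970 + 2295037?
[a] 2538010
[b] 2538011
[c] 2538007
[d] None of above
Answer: c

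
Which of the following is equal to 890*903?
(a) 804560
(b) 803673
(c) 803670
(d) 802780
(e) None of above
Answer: c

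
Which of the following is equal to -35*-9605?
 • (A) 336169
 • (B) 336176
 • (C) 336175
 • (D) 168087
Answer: C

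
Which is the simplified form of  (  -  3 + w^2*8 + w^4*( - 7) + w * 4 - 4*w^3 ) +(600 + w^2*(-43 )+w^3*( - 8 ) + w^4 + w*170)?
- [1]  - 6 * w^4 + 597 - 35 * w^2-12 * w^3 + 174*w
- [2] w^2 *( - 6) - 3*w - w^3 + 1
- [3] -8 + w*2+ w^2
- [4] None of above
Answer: 1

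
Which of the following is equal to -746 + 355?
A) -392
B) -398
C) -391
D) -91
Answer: C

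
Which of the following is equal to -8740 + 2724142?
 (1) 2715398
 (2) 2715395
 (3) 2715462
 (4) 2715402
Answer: 4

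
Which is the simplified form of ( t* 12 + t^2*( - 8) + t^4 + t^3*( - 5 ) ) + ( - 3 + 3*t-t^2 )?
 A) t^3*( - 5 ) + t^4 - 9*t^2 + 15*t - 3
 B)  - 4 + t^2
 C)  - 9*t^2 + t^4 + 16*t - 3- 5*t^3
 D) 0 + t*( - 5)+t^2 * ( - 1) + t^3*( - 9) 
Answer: A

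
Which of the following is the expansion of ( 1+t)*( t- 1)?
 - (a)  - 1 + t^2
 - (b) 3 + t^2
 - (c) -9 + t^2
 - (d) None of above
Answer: a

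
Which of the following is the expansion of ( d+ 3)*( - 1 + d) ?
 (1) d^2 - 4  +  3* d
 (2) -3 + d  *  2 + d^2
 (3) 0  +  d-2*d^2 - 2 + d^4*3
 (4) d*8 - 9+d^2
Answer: 2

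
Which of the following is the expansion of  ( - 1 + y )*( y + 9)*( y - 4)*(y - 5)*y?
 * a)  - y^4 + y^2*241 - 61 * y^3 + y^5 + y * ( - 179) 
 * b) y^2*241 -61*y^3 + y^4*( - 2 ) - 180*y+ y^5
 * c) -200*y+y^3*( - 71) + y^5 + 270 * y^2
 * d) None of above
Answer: d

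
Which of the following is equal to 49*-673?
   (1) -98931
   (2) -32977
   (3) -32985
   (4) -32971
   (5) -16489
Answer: 2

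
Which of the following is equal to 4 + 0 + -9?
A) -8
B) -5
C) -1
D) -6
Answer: B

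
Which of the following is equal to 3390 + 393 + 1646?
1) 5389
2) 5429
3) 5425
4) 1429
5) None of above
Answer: 2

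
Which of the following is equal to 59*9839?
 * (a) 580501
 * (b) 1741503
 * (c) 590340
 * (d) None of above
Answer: a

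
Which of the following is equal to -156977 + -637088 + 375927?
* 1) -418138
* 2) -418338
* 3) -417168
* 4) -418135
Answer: 1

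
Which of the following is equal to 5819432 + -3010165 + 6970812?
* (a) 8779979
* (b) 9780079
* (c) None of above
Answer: b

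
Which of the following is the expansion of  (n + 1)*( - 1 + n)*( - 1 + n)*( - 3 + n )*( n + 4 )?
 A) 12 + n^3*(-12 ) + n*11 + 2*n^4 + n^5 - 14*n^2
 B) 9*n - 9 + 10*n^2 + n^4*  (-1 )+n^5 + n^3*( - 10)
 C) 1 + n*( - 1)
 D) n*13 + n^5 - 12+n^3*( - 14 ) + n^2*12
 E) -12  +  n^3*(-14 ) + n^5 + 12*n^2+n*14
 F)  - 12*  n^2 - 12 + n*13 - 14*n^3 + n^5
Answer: D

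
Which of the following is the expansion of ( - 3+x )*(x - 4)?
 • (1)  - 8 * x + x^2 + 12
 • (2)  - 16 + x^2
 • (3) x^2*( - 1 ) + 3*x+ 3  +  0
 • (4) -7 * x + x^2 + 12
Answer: 4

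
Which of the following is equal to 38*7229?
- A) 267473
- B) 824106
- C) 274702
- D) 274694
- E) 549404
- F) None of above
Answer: C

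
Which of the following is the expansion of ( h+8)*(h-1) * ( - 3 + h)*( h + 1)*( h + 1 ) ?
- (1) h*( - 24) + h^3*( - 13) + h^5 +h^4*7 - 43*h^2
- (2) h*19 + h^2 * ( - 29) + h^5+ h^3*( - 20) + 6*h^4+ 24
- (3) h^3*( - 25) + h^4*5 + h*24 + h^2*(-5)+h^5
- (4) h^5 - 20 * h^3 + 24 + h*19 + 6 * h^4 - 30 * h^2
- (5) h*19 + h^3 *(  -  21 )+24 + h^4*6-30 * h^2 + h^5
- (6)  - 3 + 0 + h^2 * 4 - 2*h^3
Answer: 4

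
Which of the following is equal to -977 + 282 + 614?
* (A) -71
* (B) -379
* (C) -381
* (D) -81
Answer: D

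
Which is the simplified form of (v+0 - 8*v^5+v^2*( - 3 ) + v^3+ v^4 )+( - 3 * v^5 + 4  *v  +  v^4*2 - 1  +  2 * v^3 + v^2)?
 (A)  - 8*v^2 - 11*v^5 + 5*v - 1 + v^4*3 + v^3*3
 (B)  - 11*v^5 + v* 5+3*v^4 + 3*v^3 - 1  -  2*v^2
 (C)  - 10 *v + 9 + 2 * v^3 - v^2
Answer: B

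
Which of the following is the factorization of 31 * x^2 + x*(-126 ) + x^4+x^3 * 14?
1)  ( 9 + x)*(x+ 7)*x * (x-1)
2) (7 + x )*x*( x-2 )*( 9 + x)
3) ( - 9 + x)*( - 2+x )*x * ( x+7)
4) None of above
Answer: 2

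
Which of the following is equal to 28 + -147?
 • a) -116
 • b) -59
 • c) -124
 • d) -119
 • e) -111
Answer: d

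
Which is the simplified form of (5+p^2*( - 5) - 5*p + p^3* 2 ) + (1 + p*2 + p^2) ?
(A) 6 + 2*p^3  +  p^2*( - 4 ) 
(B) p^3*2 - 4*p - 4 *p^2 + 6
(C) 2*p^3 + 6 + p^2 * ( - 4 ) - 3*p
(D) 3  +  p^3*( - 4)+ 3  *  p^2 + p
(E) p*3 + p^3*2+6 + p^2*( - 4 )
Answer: C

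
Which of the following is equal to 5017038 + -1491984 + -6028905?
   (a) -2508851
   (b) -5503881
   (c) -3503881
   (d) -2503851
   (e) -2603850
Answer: d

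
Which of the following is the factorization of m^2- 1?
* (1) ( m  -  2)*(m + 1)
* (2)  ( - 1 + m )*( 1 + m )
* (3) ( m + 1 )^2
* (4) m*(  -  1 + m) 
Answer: 2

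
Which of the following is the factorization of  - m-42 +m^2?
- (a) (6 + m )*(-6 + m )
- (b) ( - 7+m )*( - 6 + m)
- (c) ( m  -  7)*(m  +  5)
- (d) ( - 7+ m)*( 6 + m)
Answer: d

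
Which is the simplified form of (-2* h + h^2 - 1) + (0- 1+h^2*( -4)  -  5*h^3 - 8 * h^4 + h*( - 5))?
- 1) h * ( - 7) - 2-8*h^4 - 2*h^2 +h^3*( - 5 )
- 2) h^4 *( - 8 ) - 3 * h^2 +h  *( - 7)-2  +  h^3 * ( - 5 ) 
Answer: 2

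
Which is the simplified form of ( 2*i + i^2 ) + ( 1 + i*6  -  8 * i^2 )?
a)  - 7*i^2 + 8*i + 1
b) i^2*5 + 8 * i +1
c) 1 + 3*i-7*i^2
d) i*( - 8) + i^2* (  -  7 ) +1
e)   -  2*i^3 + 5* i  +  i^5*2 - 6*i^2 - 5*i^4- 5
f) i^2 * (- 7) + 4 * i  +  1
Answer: a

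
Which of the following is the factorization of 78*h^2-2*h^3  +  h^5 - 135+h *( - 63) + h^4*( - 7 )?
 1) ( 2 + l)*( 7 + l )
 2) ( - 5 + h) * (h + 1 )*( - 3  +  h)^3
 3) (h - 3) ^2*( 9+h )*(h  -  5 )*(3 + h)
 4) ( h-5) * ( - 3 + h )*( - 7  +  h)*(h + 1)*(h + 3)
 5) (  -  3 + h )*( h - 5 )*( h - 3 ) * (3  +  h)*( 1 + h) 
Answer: 5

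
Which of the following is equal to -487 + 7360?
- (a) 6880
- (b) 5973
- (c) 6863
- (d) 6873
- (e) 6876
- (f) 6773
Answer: d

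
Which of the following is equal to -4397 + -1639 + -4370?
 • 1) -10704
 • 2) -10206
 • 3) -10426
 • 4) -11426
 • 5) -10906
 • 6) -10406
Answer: 6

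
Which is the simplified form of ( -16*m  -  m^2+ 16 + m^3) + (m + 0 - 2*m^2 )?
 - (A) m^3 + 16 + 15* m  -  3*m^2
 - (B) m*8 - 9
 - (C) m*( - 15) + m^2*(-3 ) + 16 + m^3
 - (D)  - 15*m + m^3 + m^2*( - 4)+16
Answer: C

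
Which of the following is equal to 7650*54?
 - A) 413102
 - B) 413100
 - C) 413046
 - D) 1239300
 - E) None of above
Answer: B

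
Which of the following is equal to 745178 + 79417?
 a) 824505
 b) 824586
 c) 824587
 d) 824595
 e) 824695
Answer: d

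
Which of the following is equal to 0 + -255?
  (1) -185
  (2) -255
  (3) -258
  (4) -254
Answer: 2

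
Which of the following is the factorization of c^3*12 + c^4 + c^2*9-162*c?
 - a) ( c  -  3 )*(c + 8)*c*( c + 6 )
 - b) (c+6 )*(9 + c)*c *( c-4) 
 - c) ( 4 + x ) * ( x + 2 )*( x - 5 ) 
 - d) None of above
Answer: d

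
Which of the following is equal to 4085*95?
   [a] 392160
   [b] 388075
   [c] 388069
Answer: b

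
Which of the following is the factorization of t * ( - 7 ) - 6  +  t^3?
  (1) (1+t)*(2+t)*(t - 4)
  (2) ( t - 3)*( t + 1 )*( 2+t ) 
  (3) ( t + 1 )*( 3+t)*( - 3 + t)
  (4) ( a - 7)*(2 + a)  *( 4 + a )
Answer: 2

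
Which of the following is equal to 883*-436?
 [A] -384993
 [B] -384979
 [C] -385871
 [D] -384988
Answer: D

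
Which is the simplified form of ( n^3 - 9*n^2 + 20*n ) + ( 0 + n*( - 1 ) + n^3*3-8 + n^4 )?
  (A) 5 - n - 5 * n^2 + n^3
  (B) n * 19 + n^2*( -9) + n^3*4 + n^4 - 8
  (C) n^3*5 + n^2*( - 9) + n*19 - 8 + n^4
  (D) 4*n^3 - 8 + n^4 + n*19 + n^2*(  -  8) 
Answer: B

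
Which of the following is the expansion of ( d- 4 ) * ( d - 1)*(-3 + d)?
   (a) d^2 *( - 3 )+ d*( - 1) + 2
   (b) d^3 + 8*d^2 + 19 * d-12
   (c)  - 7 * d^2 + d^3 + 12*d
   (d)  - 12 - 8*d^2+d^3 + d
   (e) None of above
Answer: e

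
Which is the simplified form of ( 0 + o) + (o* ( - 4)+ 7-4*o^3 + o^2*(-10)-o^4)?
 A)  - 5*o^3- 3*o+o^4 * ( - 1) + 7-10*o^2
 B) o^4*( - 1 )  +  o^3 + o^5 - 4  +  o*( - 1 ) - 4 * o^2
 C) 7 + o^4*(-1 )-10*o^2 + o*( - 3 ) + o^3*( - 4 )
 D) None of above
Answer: C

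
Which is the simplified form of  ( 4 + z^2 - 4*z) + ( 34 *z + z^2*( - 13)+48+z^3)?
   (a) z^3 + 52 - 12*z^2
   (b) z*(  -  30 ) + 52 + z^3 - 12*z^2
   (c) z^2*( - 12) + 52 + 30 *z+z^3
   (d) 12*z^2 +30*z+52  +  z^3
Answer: c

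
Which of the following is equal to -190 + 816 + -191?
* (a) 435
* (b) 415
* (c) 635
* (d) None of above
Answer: a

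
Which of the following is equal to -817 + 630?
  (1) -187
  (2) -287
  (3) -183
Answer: 1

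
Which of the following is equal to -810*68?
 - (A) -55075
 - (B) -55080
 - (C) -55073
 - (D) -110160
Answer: B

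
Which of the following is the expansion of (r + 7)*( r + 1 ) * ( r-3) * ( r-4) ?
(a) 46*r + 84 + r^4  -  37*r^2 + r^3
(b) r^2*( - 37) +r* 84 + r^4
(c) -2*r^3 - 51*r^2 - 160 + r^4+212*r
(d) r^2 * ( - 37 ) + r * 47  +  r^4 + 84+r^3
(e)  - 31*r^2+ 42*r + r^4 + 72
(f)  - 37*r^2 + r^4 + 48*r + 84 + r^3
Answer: d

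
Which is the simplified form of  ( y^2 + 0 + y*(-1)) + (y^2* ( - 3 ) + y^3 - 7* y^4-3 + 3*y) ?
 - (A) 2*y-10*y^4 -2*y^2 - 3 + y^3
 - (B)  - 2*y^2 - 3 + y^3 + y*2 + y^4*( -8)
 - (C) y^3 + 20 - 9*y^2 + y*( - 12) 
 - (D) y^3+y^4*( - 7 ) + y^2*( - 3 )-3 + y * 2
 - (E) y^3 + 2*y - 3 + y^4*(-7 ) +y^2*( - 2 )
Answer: E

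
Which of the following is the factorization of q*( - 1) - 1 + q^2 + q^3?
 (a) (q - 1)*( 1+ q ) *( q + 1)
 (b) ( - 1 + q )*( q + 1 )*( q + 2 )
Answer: a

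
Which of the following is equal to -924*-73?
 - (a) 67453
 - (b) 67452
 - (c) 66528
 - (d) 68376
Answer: b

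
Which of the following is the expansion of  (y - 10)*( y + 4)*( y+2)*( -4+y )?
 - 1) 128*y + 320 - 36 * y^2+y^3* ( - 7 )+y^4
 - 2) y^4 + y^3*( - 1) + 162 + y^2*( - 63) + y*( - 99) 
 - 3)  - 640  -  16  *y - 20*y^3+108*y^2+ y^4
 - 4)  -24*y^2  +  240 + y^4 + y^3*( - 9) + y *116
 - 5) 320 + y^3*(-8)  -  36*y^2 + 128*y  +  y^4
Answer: 5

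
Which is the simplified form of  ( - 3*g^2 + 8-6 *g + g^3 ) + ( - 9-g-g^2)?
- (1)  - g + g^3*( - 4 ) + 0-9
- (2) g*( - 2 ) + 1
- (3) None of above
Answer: 3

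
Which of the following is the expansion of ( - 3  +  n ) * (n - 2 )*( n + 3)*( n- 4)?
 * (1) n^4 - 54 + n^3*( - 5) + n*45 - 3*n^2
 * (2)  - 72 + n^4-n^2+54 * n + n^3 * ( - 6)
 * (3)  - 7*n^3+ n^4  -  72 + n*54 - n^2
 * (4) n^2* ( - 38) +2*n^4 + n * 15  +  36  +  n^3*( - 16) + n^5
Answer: 2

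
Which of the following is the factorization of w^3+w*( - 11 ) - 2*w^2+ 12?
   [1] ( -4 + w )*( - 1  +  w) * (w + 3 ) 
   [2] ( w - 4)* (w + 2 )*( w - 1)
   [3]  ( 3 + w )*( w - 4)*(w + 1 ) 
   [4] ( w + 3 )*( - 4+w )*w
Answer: 1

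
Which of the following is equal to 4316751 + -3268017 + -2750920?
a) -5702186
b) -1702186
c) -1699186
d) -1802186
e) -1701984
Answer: b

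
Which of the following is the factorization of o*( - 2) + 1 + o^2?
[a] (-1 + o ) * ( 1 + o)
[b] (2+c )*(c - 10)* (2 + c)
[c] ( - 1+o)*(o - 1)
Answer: c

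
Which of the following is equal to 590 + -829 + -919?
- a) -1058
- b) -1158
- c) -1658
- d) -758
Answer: b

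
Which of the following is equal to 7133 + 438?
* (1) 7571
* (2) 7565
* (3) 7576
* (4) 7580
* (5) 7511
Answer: 1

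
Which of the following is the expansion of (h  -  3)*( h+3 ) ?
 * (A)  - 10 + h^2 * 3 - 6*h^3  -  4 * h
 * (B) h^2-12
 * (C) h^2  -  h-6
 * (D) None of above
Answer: D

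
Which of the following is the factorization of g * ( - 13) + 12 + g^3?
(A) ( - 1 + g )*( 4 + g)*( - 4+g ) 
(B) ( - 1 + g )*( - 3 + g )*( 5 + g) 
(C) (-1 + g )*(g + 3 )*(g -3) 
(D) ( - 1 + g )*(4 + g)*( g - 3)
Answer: D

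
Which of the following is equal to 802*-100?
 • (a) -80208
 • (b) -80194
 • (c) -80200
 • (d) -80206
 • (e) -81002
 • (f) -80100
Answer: c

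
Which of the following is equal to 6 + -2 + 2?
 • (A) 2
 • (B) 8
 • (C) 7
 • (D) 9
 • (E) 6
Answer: E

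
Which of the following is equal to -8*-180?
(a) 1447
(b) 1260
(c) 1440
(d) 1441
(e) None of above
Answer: c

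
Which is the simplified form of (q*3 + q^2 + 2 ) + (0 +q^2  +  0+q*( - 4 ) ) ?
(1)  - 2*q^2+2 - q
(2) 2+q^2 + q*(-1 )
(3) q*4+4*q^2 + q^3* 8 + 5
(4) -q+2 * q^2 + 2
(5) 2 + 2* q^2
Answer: 4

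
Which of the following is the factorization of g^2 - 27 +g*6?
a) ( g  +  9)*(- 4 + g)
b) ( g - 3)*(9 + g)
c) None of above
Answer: b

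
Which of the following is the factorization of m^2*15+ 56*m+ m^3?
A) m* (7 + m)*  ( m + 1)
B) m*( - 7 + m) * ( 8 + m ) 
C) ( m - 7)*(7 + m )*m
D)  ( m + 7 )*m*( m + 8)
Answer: D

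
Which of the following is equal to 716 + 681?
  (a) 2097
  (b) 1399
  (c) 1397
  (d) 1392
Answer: c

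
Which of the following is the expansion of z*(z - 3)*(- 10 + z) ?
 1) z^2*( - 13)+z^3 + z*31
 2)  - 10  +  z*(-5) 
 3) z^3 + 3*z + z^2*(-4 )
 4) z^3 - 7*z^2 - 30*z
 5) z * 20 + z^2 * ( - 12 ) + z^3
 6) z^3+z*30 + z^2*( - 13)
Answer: 6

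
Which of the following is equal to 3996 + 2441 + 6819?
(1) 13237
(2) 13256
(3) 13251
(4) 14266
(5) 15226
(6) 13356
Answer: 2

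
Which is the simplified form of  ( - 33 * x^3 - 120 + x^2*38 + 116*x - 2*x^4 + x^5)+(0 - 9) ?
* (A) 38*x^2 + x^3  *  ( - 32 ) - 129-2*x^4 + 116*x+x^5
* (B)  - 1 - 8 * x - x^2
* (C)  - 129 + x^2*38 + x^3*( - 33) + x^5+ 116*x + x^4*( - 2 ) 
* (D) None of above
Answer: C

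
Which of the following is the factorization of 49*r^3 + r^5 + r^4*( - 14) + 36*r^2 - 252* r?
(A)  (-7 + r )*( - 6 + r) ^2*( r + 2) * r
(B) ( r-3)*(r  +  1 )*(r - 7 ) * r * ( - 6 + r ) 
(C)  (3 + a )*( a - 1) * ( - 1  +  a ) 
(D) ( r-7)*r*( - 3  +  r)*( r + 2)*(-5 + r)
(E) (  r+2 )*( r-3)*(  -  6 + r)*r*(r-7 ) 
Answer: E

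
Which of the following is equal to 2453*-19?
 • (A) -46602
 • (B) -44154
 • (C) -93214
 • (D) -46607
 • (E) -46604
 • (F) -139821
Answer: D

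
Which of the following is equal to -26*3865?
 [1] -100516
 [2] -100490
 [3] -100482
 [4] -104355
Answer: 2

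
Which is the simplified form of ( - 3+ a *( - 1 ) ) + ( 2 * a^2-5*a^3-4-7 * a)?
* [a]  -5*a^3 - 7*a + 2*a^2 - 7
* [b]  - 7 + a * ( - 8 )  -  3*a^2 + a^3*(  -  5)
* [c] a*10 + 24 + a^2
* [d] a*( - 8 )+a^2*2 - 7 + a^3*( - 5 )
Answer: d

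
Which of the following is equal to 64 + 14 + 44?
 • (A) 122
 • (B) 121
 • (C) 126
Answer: A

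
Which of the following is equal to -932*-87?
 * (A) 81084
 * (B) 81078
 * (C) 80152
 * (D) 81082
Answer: A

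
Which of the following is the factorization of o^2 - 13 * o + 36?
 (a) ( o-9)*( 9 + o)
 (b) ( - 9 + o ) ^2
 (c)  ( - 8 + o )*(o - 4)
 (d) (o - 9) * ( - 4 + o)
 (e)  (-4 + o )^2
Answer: d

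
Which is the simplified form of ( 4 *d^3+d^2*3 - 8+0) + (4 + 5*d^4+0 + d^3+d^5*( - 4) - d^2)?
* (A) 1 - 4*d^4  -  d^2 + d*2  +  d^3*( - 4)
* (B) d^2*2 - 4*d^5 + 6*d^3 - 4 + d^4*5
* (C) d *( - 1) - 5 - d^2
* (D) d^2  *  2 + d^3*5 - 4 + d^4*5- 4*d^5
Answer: D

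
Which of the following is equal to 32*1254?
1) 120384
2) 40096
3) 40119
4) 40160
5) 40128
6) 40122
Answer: 5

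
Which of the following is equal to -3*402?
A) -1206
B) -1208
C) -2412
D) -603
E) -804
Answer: A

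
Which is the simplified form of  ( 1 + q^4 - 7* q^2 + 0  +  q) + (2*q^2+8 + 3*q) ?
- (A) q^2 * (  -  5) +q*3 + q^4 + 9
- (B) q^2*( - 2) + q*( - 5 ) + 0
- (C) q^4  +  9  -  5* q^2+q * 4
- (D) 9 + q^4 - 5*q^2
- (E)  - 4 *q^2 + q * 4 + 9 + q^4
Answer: C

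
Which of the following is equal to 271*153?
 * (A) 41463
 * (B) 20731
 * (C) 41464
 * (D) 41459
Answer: A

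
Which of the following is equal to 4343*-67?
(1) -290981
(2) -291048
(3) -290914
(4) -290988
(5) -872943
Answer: 1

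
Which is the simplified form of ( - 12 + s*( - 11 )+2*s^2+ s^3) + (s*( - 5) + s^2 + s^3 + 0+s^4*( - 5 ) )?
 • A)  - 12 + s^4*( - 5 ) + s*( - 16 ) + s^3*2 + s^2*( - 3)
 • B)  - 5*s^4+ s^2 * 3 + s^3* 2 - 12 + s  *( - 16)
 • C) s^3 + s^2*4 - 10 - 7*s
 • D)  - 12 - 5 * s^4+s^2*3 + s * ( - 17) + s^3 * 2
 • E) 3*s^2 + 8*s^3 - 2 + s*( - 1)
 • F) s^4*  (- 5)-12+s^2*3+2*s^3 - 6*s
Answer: B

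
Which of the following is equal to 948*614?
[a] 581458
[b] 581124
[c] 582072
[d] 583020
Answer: c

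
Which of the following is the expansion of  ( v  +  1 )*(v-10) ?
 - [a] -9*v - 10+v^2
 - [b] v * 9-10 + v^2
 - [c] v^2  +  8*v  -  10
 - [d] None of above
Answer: a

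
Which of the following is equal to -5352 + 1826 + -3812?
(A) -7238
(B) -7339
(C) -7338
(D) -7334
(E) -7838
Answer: C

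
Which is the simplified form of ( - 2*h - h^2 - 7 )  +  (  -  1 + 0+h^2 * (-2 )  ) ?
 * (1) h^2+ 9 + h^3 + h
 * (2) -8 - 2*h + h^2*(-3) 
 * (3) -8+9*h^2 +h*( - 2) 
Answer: 2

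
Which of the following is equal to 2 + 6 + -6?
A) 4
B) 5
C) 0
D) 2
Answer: D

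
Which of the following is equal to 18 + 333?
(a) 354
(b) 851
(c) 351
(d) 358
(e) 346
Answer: c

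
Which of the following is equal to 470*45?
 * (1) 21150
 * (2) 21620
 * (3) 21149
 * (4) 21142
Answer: 1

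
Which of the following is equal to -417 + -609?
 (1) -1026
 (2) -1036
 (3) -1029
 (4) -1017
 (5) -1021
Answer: 1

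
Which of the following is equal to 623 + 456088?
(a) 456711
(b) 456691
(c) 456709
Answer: a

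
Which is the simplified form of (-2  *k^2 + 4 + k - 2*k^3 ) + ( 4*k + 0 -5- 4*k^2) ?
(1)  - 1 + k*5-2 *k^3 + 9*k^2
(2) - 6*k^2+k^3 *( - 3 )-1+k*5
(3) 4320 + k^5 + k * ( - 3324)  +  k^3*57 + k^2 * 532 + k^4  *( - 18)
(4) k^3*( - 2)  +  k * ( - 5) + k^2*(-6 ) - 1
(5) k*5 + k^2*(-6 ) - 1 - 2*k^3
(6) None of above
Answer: 5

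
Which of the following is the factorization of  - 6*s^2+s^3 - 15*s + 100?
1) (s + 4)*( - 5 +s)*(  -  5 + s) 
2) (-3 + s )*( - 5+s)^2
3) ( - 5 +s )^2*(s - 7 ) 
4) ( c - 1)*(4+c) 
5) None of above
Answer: 1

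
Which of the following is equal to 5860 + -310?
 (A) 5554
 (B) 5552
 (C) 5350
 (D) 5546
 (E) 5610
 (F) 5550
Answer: F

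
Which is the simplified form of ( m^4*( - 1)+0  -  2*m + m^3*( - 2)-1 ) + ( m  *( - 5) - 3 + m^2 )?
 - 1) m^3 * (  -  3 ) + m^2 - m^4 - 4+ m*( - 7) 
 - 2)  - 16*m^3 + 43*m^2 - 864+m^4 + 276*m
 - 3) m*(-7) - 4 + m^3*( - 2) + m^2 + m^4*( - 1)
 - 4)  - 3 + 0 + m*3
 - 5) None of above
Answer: 3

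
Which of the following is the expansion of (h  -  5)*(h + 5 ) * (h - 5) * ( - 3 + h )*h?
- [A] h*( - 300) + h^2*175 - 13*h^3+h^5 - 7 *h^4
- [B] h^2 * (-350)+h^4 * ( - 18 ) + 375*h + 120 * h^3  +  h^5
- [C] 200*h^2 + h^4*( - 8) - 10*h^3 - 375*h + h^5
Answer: C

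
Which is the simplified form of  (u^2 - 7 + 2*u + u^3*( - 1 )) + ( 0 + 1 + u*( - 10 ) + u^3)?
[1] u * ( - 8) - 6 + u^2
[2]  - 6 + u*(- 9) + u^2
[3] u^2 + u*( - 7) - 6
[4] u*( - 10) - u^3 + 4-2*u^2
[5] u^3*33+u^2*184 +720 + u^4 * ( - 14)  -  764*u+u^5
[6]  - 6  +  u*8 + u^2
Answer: 1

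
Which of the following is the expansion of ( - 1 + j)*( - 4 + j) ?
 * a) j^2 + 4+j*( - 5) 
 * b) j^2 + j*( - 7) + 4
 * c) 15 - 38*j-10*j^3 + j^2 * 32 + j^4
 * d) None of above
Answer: a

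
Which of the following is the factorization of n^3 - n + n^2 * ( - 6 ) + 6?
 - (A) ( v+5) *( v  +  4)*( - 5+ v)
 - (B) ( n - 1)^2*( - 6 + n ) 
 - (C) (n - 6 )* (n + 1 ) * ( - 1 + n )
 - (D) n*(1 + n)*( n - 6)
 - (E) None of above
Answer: C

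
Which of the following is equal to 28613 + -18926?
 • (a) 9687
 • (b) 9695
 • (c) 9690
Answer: a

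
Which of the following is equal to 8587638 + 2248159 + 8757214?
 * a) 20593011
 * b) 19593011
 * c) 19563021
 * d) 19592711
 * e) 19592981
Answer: b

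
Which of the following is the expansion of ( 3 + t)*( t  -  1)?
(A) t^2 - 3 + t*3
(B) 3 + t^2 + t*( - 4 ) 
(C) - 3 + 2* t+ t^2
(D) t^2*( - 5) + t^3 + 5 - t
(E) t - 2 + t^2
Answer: C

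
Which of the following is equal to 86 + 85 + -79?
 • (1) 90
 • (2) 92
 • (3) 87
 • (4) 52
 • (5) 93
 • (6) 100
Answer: 2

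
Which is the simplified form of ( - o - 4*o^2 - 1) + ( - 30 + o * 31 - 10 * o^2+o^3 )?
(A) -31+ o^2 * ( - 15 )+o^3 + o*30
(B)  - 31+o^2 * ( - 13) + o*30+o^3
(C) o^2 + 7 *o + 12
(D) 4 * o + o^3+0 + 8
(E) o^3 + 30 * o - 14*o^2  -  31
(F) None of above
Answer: E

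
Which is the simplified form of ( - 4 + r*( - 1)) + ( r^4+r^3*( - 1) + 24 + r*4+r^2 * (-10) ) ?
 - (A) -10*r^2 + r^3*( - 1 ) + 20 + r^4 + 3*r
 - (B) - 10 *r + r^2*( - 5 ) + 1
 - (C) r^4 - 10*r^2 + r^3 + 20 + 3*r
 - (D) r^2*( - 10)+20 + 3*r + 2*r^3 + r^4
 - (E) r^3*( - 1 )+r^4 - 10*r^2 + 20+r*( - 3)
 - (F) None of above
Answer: A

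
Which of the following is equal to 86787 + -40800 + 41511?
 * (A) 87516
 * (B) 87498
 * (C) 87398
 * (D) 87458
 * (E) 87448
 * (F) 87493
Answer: B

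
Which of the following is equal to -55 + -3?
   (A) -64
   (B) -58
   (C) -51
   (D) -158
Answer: B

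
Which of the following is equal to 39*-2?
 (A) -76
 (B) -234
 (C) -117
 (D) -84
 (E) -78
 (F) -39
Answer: E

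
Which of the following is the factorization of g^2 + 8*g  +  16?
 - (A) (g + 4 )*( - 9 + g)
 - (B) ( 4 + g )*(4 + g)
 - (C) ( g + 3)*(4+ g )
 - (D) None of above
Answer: B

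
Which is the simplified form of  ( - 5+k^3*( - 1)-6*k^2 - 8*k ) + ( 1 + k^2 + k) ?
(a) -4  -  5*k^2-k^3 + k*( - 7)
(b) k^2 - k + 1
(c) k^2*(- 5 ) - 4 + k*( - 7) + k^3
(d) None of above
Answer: a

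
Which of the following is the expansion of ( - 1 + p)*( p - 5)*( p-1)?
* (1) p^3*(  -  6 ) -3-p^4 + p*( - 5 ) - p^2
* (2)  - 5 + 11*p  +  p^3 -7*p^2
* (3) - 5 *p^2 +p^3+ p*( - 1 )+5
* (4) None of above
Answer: 2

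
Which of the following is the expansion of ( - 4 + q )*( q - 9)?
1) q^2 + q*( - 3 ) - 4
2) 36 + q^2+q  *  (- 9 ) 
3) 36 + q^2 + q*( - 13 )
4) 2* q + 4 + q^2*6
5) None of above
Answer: 3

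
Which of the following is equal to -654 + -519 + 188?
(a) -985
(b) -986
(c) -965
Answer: a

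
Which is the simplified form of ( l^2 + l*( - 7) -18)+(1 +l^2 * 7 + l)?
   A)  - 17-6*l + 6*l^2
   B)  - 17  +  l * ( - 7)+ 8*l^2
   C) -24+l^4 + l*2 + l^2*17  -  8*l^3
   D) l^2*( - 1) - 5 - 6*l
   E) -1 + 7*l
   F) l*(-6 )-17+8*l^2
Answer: F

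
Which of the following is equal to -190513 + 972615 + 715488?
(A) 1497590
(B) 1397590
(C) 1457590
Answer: A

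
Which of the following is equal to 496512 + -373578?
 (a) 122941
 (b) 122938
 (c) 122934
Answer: c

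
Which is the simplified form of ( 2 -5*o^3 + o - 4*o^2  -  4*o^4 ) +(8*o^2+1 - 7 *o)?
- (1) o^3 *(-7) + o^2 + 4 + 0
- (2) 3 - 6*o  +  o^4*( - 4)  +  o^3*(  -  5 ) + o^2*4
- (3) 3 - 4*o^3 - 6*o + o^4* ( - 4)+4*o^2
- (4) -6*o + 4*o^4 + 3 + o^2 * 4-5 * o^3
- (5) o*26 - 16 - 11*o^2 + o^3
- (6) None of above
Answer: 2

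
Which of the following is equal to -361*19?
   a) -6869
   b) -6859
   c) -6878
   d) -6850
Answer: b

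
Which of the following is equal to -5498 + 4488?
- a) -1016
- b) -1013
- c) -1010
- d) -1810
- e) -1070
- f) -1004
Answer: c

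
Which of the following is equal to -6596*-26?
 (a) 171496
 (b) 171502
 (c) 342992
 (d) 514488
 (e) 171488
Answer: a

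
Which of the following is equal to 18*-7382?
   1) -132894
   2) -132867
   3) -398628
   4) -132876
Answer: 4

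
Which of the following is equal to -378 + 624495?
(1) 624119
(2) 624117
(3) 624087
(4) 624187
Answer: 2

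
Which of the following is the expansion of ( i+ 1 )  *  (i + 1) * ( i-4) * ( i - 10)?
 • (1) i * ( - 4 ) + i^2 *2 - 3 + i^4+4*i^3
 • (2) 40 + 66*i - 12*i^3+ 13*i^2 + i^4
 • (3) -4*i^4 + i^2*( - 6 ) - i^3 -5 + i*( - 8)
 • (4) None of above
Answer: 2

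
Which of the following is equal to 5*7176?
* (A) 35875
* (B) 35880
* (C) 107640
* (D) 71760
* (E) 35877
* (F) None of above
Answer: B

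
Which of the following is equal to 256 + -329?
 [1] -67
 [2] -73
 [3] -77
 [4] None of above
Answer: 2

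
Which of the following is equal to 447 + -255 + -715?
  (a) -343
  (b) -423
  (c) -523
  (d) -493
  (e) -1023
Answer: c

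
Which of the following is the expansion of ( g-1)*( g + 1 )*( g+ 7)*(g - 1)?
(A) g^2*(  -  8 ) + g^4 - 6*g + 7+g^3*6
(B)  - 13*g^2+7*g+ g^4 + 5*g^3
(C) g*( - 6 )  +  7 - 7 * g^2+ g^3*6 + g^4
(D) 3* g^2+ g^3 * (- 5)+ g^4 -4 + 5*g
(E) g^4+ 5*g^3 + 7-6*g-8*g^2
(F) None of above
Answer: A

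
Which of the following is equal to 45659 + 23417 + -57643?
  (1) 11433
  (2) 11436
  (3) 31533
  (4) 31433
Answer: 1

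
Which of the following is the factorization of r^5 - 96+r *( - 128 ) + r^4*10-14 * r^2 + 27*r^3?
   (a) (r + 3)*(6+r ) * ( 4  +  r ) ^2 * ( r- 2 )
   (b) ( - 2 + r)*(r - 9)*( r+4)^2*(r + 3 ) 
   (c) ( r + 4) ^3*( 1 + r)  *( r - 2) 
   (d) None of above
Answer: d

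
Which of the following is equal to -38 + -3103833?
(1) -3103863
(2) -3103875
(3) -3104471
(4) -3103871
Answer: 4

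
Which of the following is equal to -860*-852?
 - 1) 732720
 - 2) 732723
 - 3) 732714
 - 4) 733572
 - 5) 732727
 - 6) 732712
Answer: 1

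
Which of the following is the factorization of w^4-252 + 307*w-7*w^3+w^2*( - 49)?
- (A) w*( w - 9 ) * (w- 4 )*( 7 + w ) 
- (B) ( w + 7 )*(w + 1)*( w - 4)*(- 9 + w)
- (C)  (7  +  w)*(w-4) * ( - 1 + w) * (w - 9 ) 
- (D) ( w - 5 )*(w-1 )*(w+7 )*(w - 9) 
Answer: C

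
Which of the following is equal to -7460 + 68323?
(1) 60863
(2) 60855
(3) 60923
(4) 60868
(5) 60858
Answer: 1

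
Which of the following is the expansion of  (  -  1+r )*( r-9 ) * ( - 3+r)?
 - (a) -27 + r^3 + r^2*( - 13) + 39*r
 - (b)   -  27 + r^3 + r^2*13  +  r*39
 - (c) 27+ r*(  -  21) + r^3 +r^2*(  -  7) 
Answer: a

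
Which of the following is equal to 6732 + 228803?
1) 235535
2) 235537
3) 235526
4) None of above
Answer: 1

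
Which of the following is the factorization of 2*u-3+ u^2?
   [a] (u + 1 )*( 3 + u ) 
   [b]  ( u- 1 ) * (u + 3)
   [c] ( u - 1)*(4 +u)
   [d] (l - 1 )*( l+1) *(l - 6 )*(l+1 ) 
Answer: b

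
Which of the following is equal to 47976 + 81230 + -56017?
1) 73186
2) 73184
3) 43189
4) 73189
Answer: 4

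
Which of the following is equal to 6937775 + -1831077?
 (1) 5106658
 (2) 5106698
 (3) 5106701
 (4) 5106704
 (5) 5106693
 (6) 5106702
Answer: 2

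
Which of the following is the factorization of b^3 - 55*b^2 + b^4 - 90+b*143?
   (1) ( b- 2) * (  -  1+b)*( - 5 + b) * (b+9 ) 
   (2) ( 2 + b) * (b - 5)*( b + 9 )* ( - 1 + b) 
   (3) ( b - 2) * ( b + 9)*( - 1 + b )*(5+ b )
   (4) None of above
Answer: 1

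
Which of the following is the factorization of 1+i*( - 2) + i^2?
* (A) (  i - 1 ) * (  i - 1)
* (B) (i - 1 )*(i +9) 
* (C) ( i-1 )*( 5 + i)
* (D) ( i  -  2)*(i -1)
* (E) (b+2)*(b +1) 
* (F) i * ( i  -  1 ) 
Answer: A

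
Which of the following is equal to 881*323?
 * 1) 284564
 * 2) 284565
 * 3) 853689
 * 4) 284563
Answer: 4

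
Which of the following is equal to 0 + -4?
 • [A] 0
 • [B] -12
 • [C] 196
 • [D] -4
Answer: D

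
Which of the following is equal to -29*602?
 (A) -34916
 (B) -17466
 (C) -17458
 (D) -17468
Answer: C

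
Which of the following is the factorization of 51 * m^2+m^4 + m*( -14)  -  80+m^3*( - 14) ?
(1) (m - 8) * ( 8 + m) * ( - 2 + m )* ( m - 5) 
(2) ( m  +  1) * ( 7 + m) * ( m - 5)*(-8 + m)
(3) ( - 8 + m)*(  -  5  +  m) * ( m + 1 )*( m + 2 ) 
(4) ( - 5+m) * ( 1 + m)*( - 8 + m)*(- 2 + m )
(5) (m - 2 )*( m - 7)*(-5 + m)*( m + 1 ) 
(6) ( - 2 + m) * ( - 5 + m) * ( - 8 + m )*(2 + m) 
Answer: 4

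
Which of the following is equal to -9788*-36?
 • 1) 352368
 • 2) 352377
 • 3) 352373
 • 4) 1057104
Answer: 1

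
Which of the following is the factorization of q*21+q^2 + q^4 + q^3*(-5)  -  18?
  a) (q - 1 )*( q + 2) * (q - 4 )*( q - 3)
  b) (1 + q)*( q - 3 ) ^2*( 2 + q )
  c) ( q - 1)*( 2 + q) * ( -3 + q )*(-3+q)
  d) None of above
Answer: c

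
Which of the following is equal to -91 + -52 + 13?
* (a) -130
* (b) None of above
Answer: a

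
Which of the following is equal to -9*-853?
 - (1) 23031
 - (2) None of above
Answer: 2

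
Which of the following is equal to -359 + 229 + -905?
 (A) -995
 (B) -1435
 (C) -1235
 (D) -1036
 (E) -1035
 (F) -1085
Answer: E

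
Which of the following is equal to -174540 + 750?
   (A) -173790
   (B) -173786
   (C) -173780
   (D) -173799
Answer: A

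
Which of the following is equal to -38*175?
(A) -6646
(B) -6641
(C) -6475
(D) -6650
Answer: D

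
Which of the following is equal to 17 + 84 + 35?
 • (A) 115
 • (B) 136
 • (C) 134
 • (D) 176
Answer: B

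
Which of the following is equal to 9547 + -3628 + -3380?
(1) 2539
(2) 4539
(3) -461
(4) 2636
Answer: 1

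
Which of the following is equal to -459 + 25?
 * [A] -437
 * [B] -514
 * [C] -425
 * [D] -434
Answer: D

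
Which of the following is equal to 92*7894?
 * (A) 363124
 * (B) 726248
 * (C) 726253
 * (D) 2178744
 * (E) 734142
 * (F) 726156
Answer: B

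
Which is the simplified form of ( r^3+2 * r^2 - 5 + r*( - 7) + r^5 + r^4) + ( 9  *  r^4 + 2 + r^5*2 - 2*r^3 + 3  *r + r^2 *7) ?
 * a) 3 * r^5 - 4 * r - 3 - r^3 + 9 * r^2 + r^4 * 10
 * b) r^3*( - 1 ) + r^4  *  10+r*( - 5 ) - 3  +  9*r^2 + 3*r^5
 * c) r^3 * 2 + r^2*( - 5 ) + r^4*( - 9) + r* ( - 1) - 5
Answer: a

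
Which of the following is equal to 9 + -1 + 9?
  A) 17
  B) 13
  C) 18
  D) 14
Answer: A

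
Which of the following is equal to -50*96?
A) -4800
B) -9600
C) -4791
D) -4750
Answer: A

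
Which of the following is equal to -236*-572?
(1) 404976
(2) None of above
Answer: 2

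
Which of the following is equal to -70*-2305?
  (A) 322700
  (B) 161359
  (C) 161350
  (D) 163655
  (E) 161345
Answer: C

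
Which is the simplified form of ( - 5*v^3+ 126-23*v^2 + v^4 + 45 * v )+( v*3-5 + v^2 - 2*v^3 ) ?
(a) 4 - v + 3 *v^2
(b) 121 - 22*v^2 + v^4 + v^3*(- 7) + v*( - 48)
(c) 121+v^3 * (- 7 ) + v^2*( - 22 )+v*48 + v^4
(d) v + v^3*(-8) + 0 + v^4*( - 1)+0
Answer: c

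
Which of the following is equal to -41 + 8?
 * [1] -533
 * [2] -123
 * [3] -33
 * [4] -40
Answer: 3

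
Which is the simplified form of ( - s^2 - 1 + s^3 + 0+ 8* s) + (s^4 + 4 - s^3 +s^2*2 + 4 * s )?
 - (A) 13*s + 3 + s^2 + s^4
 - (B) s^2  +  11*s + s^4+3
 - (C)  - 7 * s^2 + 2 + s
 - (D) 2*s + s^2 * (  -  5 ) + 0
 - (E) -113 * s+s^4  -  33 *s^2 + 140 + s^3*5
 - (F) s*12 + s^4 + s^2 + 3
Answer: F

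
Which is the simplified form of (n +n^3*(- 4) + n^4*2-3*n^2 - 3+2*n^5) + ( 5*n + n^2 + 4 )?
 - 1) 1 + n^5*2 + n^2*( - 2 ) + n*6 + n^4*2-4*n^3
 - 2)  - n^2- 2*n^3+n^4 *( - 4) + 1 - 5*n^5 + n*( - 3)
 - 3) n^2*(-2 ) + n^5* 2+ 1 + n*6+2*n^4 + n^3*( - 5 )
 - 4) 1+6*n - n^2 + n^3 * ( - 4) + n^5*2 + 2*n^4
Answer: 1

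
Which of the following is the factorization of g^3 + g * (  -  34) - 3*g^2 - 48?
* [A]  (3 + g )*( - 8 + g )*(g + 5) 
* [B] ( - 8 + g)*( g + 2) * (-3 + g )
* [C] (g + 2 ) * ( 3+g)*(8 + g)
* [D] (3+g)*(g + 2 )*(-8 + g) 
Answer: D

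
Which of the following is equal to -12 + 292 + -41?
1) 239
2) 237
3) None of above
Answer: 1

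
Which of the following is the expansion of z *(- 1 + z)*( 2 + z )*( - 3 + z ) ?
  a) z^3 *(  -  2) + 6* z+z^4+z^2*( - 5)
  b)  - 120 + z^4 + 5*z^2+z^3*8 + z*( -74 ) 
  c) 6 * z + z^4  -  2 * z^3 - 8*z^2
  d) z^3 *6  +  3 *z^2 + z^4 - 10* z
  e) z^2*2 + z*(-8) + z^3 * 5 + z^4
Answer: a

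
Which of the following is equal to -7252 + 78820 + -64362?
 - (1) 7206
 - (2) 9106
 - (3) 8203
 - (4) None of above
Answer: 1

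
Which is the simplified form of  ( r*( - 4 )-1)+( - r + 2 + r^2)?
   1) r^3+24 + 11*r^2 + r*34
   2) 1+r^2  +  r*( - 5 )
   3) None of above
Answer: 2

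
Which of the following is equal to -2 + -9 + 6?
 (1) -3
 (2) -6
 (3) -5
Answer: 3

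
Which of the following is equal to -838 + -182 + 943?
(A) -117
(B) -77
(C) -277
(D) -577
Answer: B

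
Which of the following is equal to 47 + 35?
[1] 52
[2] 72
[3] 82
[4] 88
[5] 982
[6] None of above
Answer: 3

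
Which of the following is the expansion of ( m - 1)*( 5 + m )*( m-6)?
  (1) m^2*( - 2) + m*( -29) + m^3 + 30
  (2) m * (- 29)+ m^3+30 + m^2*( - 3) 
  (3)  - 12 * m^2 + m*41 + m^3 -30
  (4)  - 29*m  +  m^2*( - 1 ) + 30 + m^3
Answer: 1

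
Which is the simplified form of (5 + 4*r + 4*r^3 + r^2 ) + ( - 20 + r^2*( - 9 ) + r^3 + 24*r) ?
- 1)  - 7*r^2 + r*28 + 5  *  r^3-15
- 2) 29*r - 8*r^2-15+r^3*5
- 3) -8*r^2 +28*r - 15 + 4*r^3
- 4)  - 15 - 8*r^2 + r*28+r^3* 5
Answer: 4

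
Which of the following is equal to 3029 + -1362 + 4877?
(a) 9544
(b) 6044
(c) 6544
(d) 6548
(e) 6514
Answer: c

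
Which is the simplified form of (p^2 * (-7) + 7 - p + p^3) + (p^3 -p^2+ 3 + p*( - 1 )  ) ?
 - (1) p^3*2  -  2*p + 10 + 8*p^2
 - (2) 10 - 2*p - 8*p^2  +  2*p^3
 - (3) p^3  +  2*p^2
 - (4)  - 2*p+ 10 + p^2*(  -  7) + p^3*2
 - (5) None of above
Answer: 2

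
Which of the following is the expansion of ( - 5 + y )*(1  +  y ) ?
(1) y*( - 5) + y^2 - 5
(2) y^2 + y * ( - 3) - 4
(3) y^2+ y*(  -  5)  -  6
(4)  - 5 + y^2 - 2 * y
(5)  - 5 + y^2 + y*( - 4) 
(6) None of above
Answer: 5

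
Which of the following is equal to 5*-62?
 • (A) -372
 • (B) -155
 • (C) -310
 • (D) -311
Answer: C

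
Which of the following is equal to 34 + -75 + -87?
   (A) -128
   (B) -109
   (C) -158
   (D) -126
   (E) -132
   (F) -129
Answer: A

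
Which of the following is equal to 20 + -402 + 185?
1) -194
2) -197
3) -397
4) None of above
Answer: 2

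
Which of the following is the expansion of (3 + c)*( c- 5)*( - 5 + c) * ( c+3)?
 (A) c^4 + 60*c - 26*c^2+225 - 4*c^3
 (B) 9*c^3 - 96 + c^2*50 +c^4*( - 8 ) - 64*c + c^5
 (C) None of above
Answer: A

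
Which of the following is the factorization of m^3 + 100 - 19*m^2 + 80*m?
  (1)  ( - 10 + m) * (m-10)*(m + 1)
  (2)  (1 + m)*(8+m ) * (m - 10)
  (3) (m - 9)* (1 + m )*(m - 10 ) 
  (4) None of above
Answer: 1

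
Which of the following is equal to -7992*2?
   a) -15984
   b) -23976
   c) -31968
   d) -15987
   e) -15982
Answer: a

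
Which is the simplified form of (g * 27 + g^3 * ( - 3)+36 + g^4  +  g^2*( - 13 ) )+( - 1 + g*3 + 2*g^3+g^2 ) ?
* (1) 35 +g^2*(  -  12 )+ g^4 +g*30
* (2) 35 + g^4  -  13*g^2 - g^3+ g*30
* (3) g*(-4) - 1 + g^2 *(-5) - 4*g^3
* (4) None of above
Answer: 4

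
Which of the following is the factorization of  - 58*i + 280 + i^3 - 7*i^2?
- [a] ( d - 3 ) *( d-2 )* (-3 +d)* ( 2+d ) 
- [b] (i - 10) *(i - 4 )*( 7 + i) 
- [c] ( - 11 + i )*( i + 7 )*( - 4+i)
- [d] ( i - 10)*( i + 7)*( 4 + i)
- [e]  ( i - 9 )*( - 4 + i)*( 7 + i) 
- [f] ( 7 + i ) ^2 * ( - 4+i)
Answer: b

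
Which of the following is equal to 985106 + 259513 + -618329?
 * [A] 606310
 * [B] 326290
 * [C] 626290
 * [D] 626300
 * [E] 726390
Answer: C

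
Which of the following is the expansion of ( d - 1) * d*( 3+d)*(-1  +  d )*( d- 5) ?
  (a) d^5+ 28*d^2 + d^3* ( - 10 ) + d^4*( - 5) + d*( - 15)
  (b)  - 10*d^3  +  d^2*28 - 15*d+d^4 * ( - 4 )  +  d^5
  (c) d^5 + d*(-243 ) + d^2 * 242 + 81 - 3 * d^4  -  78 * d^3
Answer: b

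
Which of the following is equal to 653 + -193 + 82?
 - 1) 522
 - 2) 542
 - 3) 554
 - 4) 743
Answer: 2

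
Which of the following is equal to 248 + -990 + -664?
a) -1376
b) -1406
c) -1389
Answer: b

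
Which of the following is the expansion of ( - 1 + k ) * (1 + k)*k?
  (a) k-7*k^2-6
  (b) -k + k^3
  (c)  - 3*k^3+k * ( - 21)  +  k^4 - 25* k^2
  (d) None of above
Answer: b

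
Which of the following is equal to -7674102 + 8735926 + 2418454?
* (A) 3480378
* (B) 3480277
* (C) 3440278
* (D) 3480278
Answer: D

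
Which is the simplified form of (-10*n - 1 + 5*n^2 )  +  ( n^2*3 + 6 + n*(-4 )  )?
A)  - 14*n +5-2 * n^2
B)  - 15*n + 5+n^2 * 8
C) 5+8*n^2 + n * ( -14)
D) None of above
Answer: C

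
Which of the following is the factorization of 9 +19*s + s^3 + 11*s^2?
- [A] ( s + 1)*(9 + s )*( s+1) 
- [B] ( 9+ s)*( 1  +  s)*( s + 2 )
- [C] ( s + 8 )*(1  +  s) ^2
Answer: A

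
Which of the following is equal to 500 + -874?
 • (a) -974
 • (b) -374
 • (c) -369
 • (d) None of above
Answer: b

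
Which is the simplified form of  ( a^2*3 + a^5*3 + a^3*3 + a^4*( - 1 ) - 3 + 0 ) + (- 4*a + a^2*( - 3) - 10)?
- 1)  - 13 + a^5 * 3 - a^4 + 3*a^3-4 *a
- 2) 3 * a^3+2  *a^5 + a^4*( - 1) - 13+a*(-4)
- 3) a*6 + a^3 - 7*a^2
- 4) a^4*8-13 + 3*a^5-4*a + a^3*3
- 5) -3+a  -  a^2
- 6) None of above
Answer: 1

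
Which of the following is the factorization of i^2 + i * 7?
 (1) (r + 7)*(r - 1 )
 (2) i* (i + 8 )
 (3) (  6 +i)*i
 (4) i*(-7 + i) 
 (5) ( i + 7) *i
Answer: 5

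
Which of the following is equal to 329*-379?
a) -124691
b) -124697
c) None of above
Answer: a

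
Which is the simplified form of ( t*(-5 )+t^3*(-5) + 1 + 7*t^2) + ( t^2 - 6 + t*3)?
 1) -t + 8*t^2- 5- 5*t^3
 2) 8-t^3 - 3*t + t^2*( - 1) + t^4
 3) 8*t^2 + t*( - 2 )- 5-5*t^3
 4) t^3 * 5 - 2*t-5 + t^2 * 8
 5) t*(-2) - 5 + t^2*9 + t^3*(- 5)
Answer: 3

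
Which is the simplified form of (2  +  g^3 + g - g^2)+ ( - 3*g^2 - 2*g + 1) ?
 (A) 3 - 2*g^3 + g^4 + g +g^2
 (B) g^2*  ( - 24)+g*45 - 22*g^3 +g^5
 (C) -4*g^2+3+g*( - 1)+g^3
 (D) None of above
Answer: C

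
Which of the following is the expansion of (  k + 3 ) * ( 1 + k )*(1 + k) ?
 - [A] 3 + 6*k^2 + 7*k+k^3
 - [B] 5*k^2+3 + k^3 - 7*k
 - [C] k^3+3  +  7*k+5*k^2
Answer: C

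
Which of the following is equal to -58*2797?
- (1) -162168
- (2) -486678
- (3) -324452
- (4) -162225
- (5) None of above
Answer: 5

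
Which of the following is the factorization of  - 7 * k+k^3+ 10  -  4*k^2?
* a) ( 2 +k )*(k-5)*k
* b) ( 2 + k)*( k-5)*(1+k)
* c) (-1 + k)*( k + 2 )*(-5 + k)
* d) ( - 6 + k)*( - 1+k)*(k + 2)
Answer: c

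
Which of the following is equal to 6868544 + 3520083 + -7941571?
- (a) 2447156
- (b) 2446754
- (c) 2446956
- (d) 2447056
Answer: d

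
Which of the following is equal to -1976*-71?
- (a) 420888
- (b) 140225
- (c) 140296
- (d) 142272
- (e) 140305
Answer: c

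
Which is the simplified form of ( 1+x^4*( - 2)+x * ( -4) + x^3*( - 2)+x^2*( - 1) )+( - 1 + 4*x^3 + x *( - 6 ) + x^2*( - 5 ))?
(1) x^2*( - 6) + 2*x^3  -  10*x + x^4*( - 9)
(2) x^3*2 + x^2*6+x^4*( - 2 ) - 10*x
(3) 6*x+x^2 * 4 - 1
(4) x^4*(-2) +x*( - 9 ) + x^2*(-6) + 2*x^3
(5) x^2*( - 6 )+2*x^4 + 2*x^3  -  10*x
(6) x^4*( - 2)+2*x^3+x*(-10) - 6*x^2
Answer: 6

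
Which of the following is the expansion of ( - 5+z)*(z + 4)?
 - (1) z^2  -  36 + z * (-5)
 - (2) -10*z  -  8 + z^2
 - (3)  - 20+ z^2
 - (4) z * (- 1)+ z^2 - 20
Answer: 4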